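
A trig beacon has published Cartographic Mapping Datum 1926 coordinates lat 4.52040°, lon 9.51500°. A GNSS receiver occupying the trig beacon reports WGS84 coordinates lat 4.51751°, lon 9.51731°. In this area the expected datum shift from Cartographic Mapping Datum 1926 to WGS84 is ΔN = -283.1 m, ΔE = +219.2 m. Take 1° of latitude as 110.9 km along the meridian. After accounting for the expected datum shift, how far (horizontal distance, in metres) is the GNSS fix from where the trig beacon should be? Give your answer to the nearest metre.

52 m

Observed coordinate differences: Δφ = -0.00289°, Δλ = +0.00231°.
Converting to metres (1° lat = 110900 m, cos φ = 0.996889): observed ΔN = -320.5 m, observed ΔE = 255.4 m.
Subtracting the expected shift leaves a residual of -320.5 − (-283.1) = -37.4 m north and 255.4 − (219.2) = 36.2 m east.
Residual distance = √((-37.4)² + 36.2²) = 52.0 m.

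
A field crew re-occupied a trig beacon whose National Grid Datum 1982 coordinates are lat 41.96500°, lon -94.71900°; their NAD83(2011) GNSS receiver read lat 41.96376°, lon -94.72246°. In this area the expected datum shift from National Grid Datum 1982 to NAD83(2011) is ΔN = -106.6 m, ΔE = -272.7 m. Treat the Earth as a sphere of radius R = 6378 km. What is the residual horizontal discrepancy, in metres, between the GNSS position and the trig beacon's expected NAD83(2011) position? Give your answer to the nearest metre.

Observed coordinate differences: Δφ = -0.00124°, Δλ = -0.00346°.
Converting to metres (1° lat = 111317 m, cos φ = 0.743553): observed ΔN = -138.0 m, observed ΔE = -286.4 m.
Subtracting the expected shift leaves a residual of -138.0 − (-106.6) = -31.4 m north and -286.4 − (-272.7) = -13.7 m east.
Residual distance = √((-31.4)² + (-13.7)²) = 34.3 m.

34 m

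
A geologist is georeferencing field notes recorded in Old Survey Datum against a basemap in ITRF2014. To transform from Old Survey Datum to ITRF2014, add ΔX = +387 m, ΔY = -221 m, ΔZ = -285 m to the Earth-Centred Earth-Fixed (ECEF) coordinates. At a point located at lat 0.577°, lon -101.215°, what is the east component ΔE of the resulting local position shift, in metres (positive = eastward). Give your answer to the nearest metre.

ΔE = 423 m

The local east axis at (φ, λ) is (−sin λ, cos λ, 0), so ΔE = −sin(-101.215°)·387 + cos(-101.215°)·(-221) = 422.59 m.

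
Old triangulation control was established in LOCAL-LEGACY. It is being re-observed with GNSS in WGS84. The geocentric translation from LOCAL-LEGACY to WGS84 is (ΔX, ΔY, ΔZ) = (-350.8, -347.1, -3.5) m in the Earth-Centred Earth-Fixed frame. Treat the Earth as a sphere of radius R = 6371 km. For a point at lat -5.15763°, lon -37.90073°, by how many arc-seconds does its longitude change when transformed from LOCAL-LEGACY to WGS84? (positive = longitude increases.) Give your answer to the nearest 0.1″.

sin φ = -0.089896, cos φ = 0.995951, sin λ = -0.614295, cos λ = 0.789076.
East component: ΔE = −sin λ·ΔX + cos λ·ΔY = −(-0.614295)(-350.8) + (0.789076)(-347.1) = -489.38 m.
1° of latitude spans πR/180 = 111195 m; at latitude φ, 1° of longitude spans that × cos φ = 110744.7 m, so Δλ = -489.38 / 110744.7 × 3600 = -15.908″.

Δλ = -15.9″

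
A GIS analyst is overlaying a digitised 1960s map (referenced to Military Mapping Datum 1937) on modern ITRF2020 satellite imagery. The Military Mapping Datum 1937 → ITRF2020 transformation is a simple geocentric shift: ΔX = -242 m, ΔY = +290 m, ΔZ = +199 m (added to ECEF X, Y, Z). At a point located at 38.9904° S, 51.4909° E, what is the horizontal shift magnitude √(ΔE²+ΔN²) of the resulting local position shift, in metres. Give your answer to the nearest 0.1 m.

The local east axis at (φ, λ) is (−sin λ, cos λ, 0), so ΔE = −sin(51.4909°)·(-242) + cos(51.4909°)·290 = 369.93 m.
The local north axis is (−sin φ cos λ, −sin φ sin λ, cos φ), giving ΔN = -94.806 + 142.781 + 154.673 = 202.65 m.
Horizontal magnitude = √(ΔE² + ΔN²) = √(369.93² + 202.65²) = 421.80 m.

421.8 m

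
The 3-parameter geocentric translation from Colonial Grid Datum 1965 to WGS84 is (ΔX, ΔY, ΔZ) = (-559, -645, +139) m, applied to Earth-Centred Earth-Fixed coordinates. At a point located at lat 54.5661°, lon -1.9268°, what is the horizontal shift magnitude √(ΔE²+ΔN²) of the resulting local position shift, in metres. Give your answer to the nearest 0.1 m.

841.8 m

The local east axis at (φ, λ) is (−sin λ, cos λ, 0), so ΔE = −sin(-1.9268°)·(-559) + cos(-1.9268°)·(-645) = -663.43 m.
The local north axis is (−sin φ cos λ, −sin φ sin λ, cos φ), giving ΔN = 455.207 − 17.670 + 80.587 = 518.12 m.
Horizontal magnitude = √(ΔE² + ΔN²) = √((-663.43)² + 518.12²) = 841.78 m.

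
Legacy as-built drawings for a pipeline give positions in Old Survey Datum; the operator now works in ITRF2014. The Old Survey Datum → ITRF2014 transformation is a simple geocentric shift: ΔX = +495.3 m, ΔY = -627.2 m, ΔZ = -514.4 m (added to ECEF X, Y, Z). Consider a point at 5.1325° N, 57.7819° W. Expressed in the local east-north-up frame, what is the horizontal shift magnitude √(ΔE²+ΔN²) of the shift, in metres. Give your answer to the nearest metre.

590 m

At φ = 5.1325°, λ = -57.7819°: sin φ = 0.089459, cos φ = 0.995990, sin λ = -0.846025, cos λ = 0.533144.
ΔE = −sin λ·ΔX + cos λ·ΔY = −(-0.846025)·(495.3) + (0.533144)·(-627.2) = 84.65 m.
ΔN = −sin φ cos λ·ΔX − sin φ sin λ·ΔY + cos φ·ΔZ = −(0.089459)(0.533144)(495.3) − (0.089459)(-0.846025)(-627.2) + (0.995990)(-514.4) = -583.43 m.
Horizontal magnitude = √(ΔE² + ΔN²) = √(84.65² + (-583.43)²) = 589.54 m.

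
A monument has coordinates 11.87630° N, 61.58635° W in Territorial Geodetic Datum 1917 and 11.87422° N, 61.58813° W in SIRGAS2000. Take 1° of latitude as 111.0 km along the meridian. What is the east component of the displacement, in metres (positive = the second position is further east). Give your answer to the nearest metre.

Δφ = 11.87422° − 11.87630° = -0.00208°; Δλ = -61.58813° − -61.58635° = -0.00178°.
ΔN = Δφ × 111000 = -230.9 m; ΔE = Δλ × 111000 × cos(11.87630°) = -0.00178 × 111000 × 0.978594 = -193.4 m.

ΔE = -193 m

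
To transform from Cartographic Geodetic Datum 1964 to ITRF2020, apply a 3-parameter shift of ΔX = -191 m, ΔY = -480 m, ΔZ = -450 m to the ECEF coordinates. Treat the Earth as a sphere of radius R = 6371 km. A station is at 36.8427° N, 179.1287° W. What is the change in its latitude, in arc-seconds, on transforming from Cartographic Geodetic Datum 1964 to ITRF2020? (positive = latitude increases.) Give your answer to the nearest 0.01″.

Δφ = -15.51″

sin φ = 0.599620, cos φ = 0.800285, sin λ = -0.015206, cos λ = -0.999884.
North component: ΔN = −sin φ cos λ·ΔX − sin φ sin λ·ΔY + cos φ·ΔZ = −(0.599620)(-0.999884)(-191) − (0.599620)(-0.015206)(-480) + (0.800285)(-450) = -479.02 m.
1° of latitude spans πR/180 = 111195 m, so Δφ = -479.02 / 111195 × 3600 = -15.509″.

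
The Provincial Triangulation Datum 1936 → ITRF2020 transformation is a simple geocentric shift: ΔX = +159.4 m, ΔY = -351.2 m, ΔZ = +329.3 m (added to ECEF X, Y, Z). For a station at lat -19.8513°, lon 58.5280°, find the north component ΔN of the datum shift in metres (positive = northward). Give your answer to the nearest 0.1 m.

ΔN = 236.3 m

At φ = -19.8513°, λ = 58.5280°: sin φ = -0.339580, cos φ = 0.940577, sin λ = 0.852895, cos λ = 0.522082.
ΔN = −sin φ cos λ·ΔX − sin φ sin λ·ΔY + cos φ·ΔZ = −(-0.339580)(0.522082)(159.4) − (-0.339580)(0.852895)(-351.2) + (0.940577)(329.3) = 236.28 m.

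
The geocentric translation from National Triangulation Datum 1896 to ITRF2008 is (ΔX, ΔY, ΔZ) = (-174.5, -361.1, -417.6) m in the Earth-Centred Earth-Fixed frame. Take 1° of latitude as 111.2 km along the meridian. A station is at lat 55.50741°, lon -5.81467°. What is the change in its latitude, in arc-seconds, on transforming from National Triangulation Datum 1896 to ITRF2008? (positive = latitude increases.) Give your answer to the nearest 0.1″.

sin φ = 0.824199, cos φ = 0.566300, sin λ = -0.101311, cos λ = 0.994855.
North component: ΔN = −sin φ cos λ·ΔX − sin φ sin λ·ΔY + cos φ·ΔZ = −(0.824199)(0.994855)(-174.5) − (0.824199)(-0.101311)(-361.1) + (0.566300)(-417.6) = -123.56 m.
1° of latitude spans 111200 m, so Δφ = -123.56 / 111200 × 3600 = -4.000″.

Δφ = -4.0″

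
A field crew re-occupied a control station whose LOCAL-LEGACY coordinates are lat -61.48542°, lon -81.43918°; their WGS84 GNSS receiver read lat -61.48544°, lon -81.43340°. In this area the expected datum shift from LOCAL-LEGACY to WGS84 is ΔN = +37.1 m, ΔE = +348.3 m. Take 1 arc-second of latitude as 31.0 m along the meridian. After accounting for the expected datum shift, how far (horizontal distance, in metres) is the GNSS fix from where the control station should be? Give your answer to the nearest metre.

Observed coordinate differences: Δφ = -0.00002°, Δλ = +0.00578°.
Converting to metres (1° lat = 111600 m, cos φ = 0.477382): observed ΔN = -2.2 m, observed ΔE = 307.9 m.
Subtracting the expected shift leaves a residual of -2.2 − (37.1) = -39.3 m north and 307.9 − (348.3) = -40.4 m east.
Residual distance = √((-39.3)² + (-40.4)²) = 56.4 m.

56 m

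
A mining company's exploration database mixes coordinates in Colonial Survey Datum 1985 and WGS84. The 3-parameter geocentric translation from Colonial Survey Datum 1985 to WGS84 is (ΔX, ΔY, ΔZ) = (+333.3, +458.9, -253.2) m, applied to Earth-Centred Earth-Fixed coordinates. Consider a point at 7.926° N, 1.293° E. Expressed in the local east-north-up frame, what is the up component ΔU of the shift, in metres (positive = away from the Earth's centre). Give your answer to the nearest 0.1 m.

ΔU = 305.4 m

At φ = 7.926°, λ = 1.293°: sin φ = 0.137894, cos φ = 0.990447, sin λ = 0.022565, cos λ = 0.999745.
ΔU = cos φ cos λ·ΔX + cos φ sin λ·ΔY + sin φ·ΔZ = (0.990447)(0.999745)(333.3) + (0.990447)(0.022565)(458.9) + (0.137894)(-253.2) = 305.37 m.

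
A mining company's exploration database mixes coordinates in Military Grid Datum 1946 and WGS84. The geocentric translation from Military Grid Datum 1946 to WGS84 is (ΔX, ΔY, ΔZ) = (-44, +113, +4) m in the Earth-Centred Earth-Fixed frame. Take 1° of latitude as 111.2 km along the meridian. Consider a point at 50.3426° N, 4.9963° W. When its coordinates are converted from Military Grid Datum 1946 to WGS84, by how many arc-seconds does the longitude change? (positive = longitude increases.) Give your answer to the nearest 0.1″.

sin φ = 0.769874, cos φ = 0.638196, sin λ = -0.087091, cos λ = 0.996200.
East component: ΔE = −sin λ·ΔX + cos λ·ΔY = −(-0.087091)(-44) + (0.996200)(113) = 108.74 m.
1° of latitude spans 111200 m; at latitude φ, 1° of longitude spans that × cos φ = 70967.3 m, so Δλ = 108.74 / 70967.3 × 3600 = 5.516″.

Δλ = 5.5″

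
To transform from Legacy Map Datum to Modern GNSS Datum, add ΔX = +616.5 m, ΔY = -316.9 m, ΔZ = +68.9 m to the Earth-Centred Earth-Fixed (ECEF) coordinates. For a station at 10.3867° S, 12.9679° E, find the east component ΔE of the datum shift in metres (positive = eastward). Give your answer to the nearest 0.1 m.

At φ = -10.3867°, λ = 12.9679°: sin φ = -0.180291, cos φ = 0.983613, sin λ = 0.224405, cos λ = 0.974496.
ΔE = −sin λ·ΔX + cos λ·ΔY = −(0.224405)·(616.5) + (0.974496)·(-316.9) = -447.16 m.

ΔE = -447.2 m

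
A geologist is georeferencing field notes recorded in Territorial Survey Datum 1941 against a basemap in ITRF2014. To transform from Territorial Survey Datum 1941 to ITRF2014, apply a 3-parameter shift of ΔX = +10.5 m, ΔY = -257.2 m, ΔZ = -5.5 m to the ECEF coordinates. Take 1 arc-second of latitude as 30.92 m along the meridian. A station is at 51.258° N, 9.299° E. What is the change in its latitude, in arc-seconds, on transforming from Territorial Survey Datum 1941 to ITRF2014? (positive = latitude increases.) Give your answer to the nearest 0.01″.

Δφ = 0.68″

sin φ = 0.779972, cos φ = 0.625815, sin λ = 0.161587, cos λ = 0.986859.
North component: ΔN = −sin φ cos λ·ΔX − sin φ sin λ·ΔY + cos φ·ΔZ = −(0.779972)(0.986859)(10.5) − (0.779972)(0.161587)(-257.2) + (0.625815)(-5.5) = 20.89 m.
1° of latitude spans 3600 × 30.92 = 111312 m, so Δφ = 20.89 / 111312 × 3600 = 0.676″.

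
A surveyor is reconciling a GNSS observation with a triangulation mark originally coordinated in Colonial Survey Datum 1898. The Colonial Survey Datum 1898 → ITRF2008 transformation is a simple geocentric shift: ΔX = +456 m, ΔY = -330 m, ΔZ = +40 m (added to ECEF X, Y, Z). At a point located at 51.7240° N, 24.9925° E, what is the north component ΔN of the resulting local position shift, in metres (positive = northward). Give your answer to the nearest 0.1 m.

ΔN = -190.2 m

At φ = 51.7240°, λ = 24.9925°: sin φ = 0.785036, cos φ = 0.619450, sin λ = 0.422500, cos λ = 0.906363.
ΔN = −sin φ cos λ·ΔX − sin φ sin λ·ΔY + cos φ·ΔZ = −(0.785036)(0.906363)(456) − (0.785036)(0.422500)(-330) + (0.619450)(40) = -190.23 m.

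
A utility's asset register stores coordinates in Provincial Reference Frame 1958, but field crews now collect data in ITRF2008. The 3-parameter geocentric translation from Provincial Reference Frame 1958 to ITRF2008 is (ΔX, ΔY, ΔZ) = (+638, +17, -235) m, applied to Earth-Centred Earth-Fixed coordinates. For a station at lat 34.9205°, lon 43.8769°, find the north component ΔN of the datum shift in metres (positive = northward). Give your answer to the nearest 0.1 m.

ΔN = -462.7 m

At φ = 34.9205°, λ = 43.8769°: sin φ = 0.572439, cos φ = 0.819947, sin λ = 0.693111, cos λ = 0.720831.
ΔN = −sin φ cos λ·ΔX − sin φ sin λ·ΔY + cos φ·ΔZ = −(0.572439)(0.720831)(638) − (0.572439)(0.693111)(17) + (0.819947)(-235) = -462.69 m.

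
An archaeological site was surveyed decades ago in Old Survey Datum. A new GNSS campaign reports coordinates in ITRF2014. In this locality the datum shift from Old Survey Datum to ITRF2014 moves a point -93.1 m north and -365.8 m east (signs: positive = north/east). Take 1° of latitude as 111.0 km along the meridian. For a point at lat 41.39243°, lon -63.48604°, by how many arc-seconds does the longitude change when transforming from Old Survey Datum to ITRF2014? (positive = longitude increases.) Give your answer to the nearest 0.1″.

At latitude 41.39243°, cos φ = 0.750198.
1° of longitude at this latitude = 111.0 × cos φ = 83.27 km, so Δλ = -365.8 / 83272.0 = -0.0043928° = -15.814″.

Δλ = -15.8″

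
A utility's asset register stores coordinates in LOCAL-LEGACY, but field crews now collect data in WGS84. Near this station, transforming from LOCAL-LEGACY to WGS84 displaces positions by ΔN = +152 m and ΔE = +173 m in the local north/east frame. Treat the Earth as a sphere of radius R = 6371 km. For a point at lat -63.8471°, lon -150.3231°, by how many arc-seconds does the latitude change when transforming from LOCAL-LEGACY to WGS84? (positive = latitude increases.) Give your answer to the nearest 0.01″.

On a sphere of radius R, 1 rad of latitude = R, so Δφ = ΔN / R = 152.0 / 6371000 = 2.3858e-05 rad = 4.921″.

Δφ = 4.92″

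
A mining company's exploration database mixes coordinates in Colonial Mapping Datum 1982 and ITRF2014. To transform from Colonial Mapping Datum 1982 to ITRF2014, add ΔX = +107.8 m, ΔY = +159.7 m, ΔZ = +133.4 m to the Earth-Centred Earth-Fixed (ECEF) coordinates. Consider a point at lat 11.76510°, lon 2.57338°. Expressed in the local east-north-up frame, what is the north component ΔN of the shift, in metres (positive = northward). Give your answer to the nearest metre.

At φ = 11.76510°, λ = 2.57338°: sin φ = 0.203900, cos φ = 0.978992, sin λ = 0.044899, cos λ = 0.998992.
ΔN = −sin φ cos λ·ΔX − sin φ sin λ·ΔY + cos φ·ΔZ = −(0.203900)(0.998992)(107.8) − (0.203900)(0.044899)(159.7) + (0.978992)(133.4) = 107.18 m.

ΔN = 107 m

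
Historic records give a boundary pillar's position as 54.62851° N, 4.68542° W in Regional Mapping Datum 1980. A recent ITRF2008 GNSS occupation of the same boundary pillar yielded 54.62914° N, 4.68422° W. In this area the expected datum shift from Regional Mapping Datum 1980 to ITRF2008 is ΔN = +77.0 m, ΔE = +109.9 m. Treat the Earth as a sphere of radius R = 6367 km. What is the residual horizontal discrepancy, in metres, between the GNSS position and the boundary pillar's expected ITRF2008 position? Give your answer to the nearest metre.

33 m

Observed coordinate differences: Δφ = +0.00063°, Δλ = +0.00120°.
Converting to metres (1° lat = 111125 m, cos φ = 0.578875): observed ΔN = 70.0 m, observed ΔE = 77.2 m.
Subtracting the expected shift leaves a residual of 70.0 − (77.0) = -7.0 m north and 77.2 − (109.9) = -32.7 m east.
Residual distance = √((-7.0)² + (-32.7)²) = 33.4 m.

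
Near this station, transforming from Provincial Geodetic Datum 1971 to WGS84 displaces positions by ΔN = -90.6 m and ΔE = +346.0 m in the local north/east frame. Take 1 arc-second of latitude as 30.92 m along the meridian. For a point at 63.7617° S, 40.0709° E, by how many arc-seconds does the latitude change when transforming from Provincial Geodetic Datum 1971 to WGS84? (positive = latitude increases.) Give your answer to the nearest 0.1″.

Δφ = -2.9″

1″ of latitude = 30.92 m, so Δφ = -90.6 / 30.92 = -2.930″.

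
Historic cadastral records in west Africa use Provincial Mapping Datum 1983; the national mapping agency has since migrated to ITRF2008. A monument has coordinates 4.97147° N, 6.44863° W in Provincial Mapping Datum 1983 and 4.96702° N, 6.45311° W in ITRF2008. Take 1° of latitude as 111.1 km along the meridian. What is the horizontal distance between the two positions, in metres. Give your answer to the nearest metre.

Δφ = 4.96702° − 4.97147° = -0.00445°; Δλ = -6.45311° − -6.44863° = -0.00448°.
ΔN = Δφ × 111100 = -494.4 m; ΔE = Δλ × 111100 × cos(4.97147°) = -0.00448 × 111100 × 0.996238 = -495.9 m.
Distance = √(ΔE² + ΔN²) = √((-495.9)² + (-494.4)²) = 700.2 m.

700 m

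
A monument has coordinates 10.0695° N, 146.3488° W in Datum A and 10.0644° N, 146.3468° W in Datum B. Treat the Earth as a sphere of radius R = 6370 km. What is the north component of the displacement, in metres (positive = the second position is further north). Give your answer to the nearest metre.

Δφ = 10.0644° − 10.0695° = -0.0051°; Δλ = -146.3468° − -146.3488° = +0.0020°.
1° along a meridian = πR/180 = 111177 m.
ΔN = Δφ × 111177 = -567.0 m; ΔE = Δλ × 111177 × cos(10.0695°) = +0.0020 × 111177 × 0.984596 = 218.9 m.

ΔN = -567 m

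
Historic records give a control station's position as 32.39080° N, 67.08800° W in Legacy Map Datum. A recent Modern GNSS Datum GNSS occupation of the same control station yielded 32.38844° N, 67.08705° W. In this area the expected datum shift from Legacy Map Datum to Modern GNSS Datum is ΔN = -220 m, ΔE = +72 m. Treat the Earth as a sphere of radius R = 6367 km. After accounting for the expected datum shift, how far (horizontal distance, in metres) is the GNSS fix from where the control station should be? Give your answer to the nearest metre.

46 m

Observed coordinate differences: Δφ = -0.00236°, Δλ = +0.00095°.
Converting to metres (1° lat = 111125 m, cos φ = 0.844414): observed ΔN = -262.3 m, observed ΔE = 89.1 m.
Subtracting the expected shift leaves a residual of -262.3 − (-220) = -42.3 m north and 89.1 − (72) = 17.1 m east.
Residual distance = √((-42.3)² + 17.1²) = 45.6 m.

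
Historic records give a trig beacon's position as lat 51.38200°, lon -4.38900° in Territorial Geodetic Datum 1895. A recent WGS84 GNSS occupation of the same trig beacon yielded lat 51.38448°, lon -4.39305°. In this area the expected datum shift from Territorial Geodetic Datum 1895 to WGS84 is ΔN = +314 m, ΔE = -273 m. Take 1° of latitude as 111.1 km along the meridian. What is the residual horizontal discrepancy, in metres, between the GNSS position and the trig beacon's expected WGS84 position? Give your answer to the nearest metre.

39 m

Observed coordinate differences: Δφ = +0.00248°, Δλ = -0.00405°.
Converting to metres (1° lat = 111100 m, cos φ = 0.624125): observed ΔN = 275.5 m, observed ΔE = -280.8 m.
Subtracting the expected shift leaves a residual of 275.5 − (314) = -38.5 m north and -280.8 − (-273) = -7.8 m east.
Residual distance = √((-38.5)² + (-7.8)²) = 39.3 m.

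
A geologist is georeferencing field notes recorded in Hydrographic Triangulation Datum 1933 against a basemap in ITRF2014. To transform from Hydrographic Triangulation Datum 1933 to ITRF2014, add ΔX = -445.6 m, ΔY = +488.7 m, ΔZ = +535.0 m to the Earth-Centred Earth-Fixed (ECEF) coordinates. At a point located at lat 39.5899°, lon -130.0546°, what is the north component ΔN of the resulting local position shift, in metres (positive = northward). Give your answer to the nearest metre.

The local north axis is (−sin φ cos λ, −sin φ sin λ, cos φ), giving ΔN = -182.743 + 238.388 + 412.285 = 467.93 m.

ΔN = 468 m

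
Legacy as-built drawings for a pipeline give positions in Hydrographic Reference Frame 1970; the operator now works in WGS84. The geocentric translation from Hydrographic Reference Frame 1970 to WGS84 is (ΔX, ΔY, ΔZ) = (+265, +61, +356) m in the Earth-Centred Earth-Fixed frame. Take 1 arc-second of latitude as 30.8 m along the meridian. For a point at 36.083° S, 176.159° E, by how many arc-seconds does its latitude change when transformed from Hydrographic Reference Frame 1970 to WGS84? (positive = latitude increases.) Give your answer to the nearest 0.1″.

sin φ = -0.588957, cos φ = 0.808165, sin λ = 0.066988, cos λ = -0.997754.
North component: ΔN = −sin φ cos λ·ΔX − sin φ sin λ·ΔY + cos φ·ΔZ = −(-0.588957)(-0.997754)(265) − (-0.588957)(0.066988)(61) + (0.808165)(356) = 134.39 m.
1° of latitude spans 3600 × 30.80 = 110880 m, so Δφ = 134.39 / 110880 × 3600 = 4.363″.

Δφ = 4.4″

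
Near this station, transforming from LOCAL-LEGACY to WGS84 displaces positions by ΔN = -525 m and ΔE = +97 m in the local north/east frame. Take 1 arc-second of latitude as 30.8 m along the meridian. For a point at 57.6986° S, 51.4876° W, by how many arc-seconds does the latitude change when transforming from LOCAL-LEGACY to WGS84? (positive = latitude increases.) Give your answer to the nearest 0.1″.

Δφ = -17.0″

1″ of latitude = 30.80 m, so Δφ = -525.0 / 30.80 = -17.045″.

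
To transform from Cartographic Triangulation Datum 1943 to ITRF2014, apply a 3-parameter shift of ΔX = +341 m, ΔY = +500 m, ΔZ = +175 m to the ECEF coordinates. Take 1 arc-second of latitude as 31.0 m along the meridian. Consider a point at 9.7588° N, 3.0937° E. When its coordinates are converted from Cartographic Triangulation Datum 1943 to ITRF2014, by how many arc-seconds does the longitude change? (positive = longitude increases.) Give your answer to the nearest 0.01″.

Δλ = 15.74″

sin φ = 0.169501, cos φ = 0.985530, sin λ = 0.053969, cos λ = 0.998543.
East component: ΔE = −sin λ·ΔX + cos λ·ΔY = −(0.053969)(341) + (0.998543)(500) = 480.87 m.
1° of latitude spans 3600 × 31.00 = 111600 m; at latitude φ, 1° of longitude spans that × cos φ = 109985.2 m, so Δλ = 480.87 / 109985.2 × 3600 = 15.740″.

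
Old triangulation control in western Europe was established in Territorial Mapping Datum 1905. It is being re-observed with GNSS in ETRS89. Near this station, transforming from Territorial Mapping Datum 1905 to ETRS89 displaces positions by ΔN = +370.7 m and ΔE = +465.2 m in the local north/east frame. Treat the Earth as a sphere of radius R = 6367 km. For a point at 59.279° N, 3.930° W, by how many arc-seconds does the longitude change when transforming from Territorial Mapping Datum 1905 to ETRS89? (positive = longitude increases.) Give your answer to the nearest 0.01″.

Δλ = 29.50″

At latitude 59.279°, cos φ = 0.510858.
One radian of longitude at latitude φ spans R cos φ, so Δλ = ΔE / (R cos φ) = 465.2 / (6367000 × 0.510858) = 1.4302e-04 rad = 29.501″.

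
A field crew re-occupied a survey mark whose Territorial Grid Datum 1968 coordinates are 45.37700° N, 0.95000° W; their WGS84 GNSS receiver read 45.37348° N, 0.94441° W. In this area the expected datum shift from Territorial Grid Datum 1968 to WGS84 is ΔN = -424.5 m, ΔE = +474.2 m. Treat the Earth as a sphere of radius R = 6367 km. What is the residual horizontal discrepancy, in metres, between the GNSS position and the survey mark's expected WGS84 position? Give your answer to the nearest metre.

Observed coordinate differences: Δφ = -0.00352°, Δλ = +0.00559°.
Converting to metres (1° lat = 111125 m, cos φ = 0.702439): observed ΔN = -391.2 m, observed ΔE = 436.3 m.
Subtracting the expected shift leaves a residual of -391.2 − (-424.5) = 33.3 m north and 436.3 − (474.2) = -37.9 m east.
Residual distance = √(33.3² + (-37.9)²) = 50.4 m.

50 m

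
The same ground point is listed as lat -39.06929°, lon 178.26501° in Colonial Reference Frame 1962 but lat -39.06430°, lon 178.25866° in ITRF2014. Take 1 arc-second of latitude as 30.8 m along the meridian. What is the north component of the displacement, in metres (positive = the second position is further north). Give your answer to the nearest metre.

Δφ = -39.06430° − -39.06929° = +0.00499°; Δλ = 178.25866° − 178.26501° = -0.00635°.
1° of latitude = 3600 × 30.80 = 110880 m.
ΔN = Δφ × 110880 = 553.3 m; ΔE = Δλ × 110880 × cos(-39.06929°) = -0.00635 × 110880 × 0.776384 = -546.6 m.

ΔN = 553 m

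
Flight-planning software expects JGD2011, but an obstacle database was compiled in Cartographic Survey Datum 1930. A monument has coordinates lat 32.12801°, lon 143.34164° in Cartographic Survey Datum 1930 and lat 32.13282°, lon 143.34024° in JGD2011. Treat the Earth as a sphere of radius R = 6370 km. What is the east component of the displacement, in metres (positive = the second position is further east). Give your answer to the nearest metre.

Δφ = 32.13282° − 32.12801° = +0.00481°; Δλ = 143.34024° − 143.34164° = -0.00140°.
1° along a meridian = πR/180 = 111177 m.
ΔN = Δφ × 111177 = 534.8 m; ΔE = Δλ × 111177 × cos(32.12801°) = -0.00140 × 111177 × 0.846862 = -131.8 m.

ΔE = -132 m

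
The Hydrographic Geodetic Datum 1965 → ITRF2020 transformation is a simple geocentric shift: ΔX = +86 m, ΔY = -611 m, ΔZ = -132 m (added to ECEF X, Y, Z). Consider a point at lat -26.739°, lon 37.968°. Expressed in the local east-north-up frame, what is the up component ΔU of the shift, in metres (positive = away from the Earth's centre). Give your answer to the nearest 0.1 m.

ΔU = -215.8 m

At φ = -26.739°, λ = 37.968°: sin φ = -0.449927, cos φ = 0.893065, sin λ = 0.615221, cos λ = 0.788354.
ΔU = cos φ cos λ·ΔX + cos φ sin λ·ΔY + sin φ·ΔZ = (0.893065)(0.788354)(86) + (0.893065)(0.615221)(-611) + (-0.449927)(-132) = -215.76 m.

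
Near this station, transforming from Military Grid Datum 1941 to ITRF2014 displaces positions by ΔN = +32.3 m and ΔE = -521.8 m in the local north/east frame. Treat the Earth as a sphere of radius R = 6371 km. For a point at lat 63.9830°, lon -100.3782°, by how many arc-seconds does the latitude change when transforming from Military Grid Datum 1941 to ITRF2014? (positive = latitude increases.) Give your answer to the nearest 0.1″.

On a sphere of radius R, 1 rad of latitude = R, so Δφ = ΔN / R = 32.3 / 6371000 = 5.0698e-06 rad = 1.046″.

Δφ = 1.0″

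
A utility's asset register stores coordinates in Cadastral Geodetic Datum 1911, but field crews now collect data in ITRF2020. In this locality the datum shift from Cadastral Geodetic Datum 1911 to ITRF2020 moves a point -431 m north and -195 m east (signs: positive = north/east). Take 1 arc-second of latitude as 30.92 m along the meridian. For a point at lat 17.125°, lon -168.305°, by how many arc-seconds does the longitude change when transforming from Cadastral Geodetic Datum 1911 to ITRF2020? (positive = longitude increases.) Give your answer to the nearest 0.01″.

At latitude 17.125°, cos φ = 0.955665.
1″ of longitude at this latitude = 30.92 × cos φ = 29.5492 m, so Δλ = -195.0 / 29.5492 = -6.599″.

Δλ = -6.60″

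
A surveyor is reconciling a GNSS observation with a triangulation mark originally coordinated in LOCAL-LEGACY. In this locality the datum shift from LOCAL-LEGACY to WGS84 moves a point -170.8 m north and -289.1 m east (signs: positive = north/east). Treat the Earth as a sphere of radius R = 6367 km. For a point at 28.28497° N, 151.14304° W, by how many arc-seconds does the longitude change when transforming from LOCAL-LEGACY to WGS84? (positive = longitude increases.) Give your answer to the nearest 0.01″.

Δλ = -10.64″

At latitude 28.28497°, cos φ = 0.880602.
One radian of longitude at latitude φ spans R cos φ, so Δλ = ΔE / (R cos φ) = -289.1 / (6367000 × 0.880602) = -5.1562e-05 rad = -10.636″.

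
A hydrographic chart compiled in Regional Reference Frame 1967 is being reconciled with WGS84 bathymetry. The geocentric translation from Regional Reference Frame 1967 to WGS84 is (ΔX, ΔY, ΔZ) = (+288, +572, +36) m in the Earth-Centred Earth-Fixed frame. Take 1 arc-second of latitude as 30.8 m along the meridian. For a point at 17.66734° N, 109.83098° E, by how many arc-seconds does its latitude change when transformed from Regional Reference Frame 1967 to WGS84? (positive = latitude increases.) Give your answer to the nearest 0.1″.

Δφ = -3.2″

sin φ = 0.303490, cos φ = 0.952835, sin λ = 0.940697, cos λ = -0.339247.
North component: ΔN = −sin φ cos λ·ΔX − sin φ sin λ·ΔY + cos φ·ΔZ = −(0.303490)(-0.339247)(288) − (0.303490)(0.940697)(572) + (0.952835)(36) = -99.35 m.
1° of latitude spans 3600 × 30.80 = 110880 m, so Δφ = -99.35 / 110880 × 3600 = -3.226″.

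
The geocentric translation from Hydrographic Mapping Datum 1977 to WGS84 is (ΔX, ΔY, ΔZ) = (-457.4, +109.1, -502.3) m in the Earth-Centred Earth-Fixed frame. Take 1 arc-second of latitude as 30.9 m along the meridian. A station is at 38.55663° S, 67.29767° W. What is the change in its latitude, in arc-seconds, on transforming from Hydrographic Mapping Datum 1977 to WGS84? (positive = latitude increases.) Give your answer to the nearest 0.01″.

Δφ = -18.30″

sin φ = -0.623288, cos φ = 0.781992, sin λ = -0.922522, cos λ = 0.385944.
North component: ΔN = −sin φ cos λ·ΔX − sin φ sin λ·ΔY + cos φ·ΔZ = −(-0.623288)(0.385944)(-457.4) − (-0.623288)(-0.922522)(109.1) + (0.781992)(-502.3) = -565.56 m.
1° of latitude spans 3600 × 30.90 = 111240 m, so Δφ = -565.56 / 111240 × 3600 = -18.303″.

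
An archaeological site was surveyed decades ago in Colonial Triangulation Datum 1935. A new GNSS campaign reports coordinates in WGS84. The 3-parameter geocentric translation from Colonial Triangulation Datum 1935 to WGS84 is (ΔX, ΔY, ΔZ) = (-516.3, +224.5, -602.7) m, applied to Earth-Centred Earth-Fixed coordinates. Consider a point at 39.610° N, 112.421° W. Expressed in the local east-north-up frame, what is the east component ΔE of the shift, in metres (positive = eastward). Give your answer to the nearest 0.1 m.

At φ = 39.610°, λ = -112.421°: sin φ = 0.637558, cos φ = 0.770402, sin λ = -0.924406, cos λ = -0.381409.
ΔE = −sin λ·ΔX + cos λ·ΔY = −(-0.924406)·(-516.3) + (-0.381409)·(224.5) = -562.90 m.

ΔE = -562.9 m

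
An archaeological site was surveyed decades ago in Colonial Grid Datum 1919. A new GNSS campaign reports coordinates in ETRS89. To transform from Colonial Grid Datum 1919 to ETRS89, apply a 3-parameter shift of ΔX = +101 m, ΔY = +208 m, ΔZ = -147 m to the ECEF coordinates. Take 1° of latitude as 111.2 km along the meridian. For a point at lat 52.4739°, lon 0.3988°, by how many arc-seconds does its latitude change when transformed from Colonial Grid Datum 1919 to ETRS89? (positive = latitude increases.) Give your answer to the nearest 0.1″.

Δφ = -5.5″

sin φ = 0.793076, cos φ = 0.609123, sin λ = 0.006960, cos λ = 0.999976.
North component: ΔN = −sin φ cos λ·ΔX − sin φ sin λ·ΔY + cos φ·ΔZ = −(0.793076)(0.999976)(101) − (0.793076)(0.006960)(208) + (0.609123)(-147) = -170.79 m.
1° of latitude spans 111200 m, so Δφ = -170.79 / 111200 × 3600 = -5.529″.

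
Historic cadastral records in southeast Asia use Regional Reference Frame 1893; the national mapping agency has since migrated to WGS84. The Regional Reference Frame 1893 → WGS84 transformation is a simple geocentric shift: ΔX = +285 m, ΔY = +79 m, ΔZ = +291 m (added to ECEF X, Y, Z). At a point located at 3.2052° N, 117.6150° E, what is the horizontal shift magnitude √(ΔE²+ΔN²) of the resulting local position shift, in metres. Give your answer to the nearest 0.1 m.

412.4 m

At φ = 3.2052°, λ = 117.6150°: sin φ = 0.055912, cos φ = 0.998436, sin λ = 0.886082, cos λ = -0.463528.
ΔE = −sin λ·ΔX + cos λ·ΔY = −(0.886082)·(285) + (-0.463528)·(79) = -289.15 m.
ΔN = −sin φ cos λ·ΔX − sin φ sin λ·ΔY + cos φ·ΔZ = −(0.055912)(-0.463528)(285) − (0.055912)(0.886082)(79) + (0.998436)(291) = 294.02 m.
Horizontal magnitude = √(ΔE² + ΔN²) = √((-289.15)² + 294.02²) = 412.38 m.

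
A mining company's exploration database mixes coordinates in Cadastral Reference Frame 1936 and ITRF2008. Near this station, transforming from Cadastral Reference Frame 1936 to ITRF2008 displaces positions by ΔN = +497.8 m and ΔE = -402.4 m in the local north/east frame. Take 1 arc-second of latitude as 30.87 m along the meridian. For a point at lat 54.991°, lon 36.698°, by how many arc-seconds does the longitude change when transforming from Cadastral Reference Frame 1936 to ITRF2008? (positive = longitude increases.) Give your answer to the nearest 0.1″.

At latitude 54.991°, cos φ = 0.573705.
1″ of longitude at this latitude = 30.87 × cos φ = 17.7103 m, so Δλ = -402.4 / 17.7103 = -22.721″.

Δλ = -22.7″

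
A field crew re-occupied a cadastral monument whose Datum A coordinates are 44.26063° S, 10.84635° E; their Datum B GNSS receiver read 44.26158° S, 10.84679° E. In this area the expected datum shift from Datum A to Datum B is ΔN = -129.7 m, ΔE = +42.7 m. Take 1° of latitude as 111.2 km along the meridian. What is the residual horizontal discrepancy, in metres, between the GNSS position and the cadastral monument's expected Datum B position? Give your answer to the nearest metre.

25 m

Observed coordinate differences: Δφ = -0.00095°, Δλ = +0.00044°.
Converting to metres (1° lat = 111200 m, cos φ = 0.716172): observed ΔN = -105.6 m, observed ΔE = 35.0 m.
Subtracting the expected shift leaves a residual of -105.6 − (-129.7) = 24.1 m north and 35.0 − (42.7) = -7.7 m east.
Residual distance = √(24.1² + (-7.7)²) = 25.2 m.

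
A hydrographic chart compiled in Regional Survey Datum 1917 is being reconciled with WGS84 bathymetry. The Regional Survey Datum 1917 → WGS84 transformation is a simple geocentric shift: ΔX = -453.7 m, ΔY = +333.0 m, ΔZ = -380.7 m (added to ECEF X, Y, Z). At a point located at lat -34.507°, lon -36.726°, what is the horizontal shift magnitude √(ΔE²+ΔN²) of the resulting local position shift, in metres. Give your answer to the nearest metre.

The local east axis at (φ, λ) is (−sin λ, cos λ, 0), so ΔE = −sin(-36.726°)·(-453.7) + cos(-36.726°)·333.0 = -4.41 m.
The local north axis is (−sin φ cos λ, −sin φ sin λ, cos φ), giving ΔN = -206.006 − 112.809 − 313.718 = -632.53 m.
Horizontal magnitude = √(ΔE² + ΔN²) = √((-4.41)² + (-632.53)²) = 632.55 m.

633 m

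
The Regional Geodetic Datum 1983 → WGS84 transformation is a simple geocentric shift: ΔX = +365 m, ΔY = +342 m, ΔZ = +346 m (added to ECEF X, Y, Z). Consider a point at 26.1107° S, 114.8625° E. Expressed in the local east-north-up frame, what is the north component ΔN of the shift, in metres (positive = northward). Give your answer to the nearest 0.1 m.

ΔN = 379.7 m

At φ = -26.1107°, λ = 114.8625°: sin φ = -0.440107, cos φ = 0.897945, sin λ = 0.907319, cos λ = -0.420442.
ΔN = −sin φ cos λ·ΔX − sin φ sin λ·ΔY + cos φ·ΔZ = −(-0.440107)(-0.420442)(365) − (-0.440107)(0.907319)(342) + (0.897945)(346) = 379.72 m.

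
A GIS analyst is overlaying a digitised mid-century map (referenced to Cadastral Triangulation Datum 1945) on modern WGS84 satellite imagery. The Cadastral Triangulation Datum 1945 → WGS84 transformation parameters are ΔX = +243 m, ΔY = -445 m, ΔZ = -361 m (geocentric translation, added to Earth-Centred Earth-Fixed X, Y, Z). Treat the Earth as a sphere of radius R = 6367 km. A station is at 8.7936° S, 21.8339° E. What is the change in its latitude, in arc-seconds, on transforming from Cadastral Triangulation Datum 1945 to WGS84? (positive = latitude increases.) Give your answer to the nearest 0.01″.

Δφ = -11.26″

sin φ = -0.152875, cos φ = 0.988245, sin λ = 0.371917, cos λ = 0.928266.
North component: ΔN = −sin φ cos λ·ΔX − sin φ sin λ·ΔY + cos φ·ΔZ = −(-0.152875)(0.928266)(243) − (-0.152875)(0.371917)(-445) + (0.988245)(-361) = -347.57 m.
1° of latitude spans πR/180 = 111125 m, so Δφ = -347.57 / 111125 × 3600 = -11.260″.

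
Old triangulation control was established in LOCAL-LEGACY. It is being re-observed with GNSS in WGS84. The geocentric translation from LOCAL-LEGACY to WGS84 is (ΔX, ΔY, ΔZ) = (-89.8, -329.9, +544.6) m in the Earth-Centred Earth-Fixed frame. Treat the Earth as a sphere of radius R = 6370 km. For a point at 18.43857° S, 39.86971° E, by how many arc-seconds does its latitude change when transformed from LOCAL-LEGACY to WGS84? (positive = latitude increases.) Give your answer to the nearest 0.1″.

sin φ = -0.316288, cos φ = 0.948663, sin λ = 0.641044, cos λ = 0.767504.
North component: ΔN = −sin φ cos λ·ΔX − sin φ sin λ·ΔY + cos φ·ΔZ = −(-0.316288)(0.767504)(-89.8) − (-0.316288)(0.641044)(-329.9) + (0.948663)(544.6) = 427.95 m.
1° of latitude spans πR/180 = 111177 m, so Δφ = 427.95 / 111177 × 3600 = 13.857″.

Δφ = 13.9″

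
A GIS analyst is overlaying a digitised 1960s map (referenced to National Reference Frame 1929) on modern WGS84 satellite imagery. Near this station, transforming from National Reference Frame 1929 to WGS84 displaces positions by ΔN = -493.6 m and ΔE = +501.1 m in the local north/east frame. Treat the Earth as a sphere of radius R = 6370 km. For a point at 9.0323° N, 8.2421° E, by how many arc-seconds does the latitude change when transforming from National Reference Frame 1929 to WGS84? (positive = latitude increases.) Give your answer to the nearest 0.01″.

Δφ = -15.98″

On a sphere of radius R, 1 rad of latitude = R, so Δφ = ΔN / R = -493.6 / 6370000 = -7.7488e-05 rad = -15.983″.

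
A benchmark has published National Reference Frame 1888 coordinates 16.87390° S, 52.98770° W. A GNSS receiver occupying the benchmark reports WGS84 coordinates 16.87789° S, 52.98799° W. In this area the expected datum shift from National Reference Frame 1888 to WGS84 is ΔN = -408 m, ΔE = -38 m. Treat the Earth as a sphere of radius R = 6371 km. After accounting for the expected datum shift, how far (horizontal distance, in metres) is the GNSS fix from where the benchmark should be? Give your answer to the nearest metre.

Observed coordinate differences: Δφ = -0.00399°, Δλ = -0.00029°.
Converting to metres (1° lat = 111195 m, cos φ = 0.956946): observed ΔN = -443.7 m, observed ΔE = -30.9 m.
Subtracting the expected shift leaves a residual of -443.7 − (-408) = -35.7 m north and -30.9 − (-38) = 7.1 m east.
Residual distance = √((-35.7)² + 7.1²) = 36.4 m.

36 m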